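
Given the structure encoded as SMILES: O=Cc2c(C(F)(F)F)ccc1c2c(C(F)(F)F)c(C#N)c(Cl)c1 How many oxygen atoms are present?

Scan the SMILES for O atoms (remember two-letter symbols like Cl and Br are single atoms).
Oxygen count: 1.

1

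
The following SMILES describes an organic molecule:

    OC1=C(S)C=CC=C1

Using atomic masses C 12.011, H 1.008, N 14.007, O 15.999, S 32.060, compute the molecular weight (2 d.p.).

126.17 g/mol

First, the molecular formula is C6H6OS (counting implicit H from valence).
  C: 6 × 12.011 = 72.066
  H: 6 × 1.008 = 6.048
  O: 1 × 15.999 = 15.999
  S: 1 × 32.060 = 32.060
Sum: 6×12.011 + 6×1.008 + 1×15.999 + 1×32.060 = 126.173 → 126.17 g/mol.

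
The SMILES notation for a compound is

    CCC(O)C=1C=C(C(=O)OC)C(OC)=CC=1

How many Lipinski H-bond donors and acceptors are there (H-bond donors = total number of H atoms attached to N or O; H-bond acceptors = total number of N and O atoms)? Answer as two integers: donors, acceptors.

Donors: find every N or O and count the H atoms it carries.
  atom 4 (O): bond orders sum to 1 → 1 H
  atom 9 (O): bond orders sum to 2 → 0 H
  atom 10 (O): bond orders sum to 2 → 0 H
  atom 13 (O): bond orders sum to 2 → 0 H
Lipinski HBD = 1.
Acceptors: N atoms = 0, O atoms = 4 → HBA = 4.

1, 4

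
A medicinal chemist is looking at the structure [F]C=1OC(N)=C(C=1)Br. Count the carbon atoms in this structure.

4

Count every carbon token in the SMILES (each C, including those in ring-closure positions and inside branches).
Carbon count: 4.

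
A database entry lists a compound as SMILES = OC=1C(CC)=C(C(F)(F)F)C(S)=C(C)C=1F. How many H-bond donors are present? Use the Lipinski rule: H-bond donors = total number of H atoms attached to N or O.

Donors: find every N or O and count the H atoms it carries.
  atom 1 (O): bond orders sum to 1 → 1 H
Lipinski HBD = 1.

1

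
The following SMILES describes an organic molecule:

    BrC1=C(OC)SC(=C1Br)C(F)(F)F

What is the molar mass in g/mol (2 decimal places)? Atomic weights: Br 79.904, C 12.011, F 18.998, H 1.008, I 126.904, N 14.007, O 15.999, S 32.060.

First, the molecular formula is C6H3Br2F3OS (counting implicit H from valence).
  Br: 2 × 79.904 = 159.808
  C: 6 × 12.011 = 72.066
  F: 3 × 18.998 = 56.994
  H: 3 × 1.008 = 3.024
  O: 1 × 15.999 = 15.999
  S: 1 × 32.060 = 32.060
Sum: 2×79.904 + 6×12.011 + 3×18.998 + 3×1.008 + 1×15.999 + 1×32.060 = 339.951 → 339.95 g/mol.

339.95 g/mol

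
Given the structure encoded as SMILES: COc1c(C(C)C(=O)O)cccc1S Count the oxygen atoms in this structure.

3

Scan the SMILES for O atoms (remember two-letter symbols like Cl and Br are single atoms).
Oxygen count: 3.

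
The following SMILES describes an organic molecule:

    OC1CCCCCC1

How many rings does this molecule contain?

In SMILES, each pair of matching ring-closure digits denotes one ring-closing bond; the number of such bonds equals the number of independent rings.
Ring-closure bonds here: 1.

1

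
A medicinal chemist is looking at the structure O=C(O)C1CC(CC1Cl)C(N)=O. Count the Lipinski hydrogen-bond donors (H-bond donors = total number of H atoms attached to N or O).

Donors: find every N or O and count the H atoms it carries.
  atom 1 (O): bond orders sum to 2 → 0 H
  atom 3 (O): bond orders sum to 1 → 1 H
  atom 11 (N): bond orders sum to 1 → 2 H
  atom 12 (O): bond orders sum to 2 → 0 H
Lipinski HBD = 3.

3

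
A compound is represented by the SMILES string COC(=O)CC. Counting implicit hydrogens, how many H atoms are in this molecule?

Walk through each heavy atom and fill implicit hydrogens from standard valence (C 4, N 3, O 2, S 2, halogen 1):
  atom 1: C, bond orders sum to 1 (valence 4) → 3 H
  atom 2: O, bond orders sum to 2 (valence 2) → 0 H
  atom 3: C, bond orders sum to 4 (valence 4) → 0 H
  atom 4: O, bond orders sum to 2 (valence 2) → 0 H
  atom 5: C, bond orders sum to 2 (valence 4) → 2 H
  atom 6: C, bond orders sum to 1 (valence 4) → 3 H
Total hydrogens: 8.

8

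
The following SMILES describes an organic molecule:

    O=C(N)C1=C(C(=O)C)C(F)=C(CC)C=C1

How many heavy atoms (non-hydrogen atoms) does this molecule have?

15

Every atom symbol written in the SMILES (organic subset) is one heavy atom; implicit H are not written.
Heavy atoms by element → C:11, F:1, N:1, O:2.
Total: 15.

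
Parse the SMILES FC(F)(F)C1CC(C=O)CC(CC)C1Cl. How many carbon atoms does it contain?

Count every carbon token in the SMILES (each C, including those in ring-closure positions and inside branches).
Carbon count: 10.

10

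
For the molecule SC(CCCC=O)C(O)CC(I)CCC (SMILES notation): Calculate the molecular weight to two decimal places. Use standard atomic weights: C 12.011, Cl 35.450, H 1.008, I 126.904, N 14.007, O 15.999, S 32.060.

344.25 g/mol

First, the molecular formula is C11H21IO2S (counting implicit H from valence).
  C: 11 × 12.011 = 132.121
  H: 21 × 1.008 = 21.168
  I: 1 × 126.904 = 126.904
  O: 2 × 15.999 = 31.998
  S: 1 × 32.060 = 32.060
Sum: 11×12.011 + 21×1.008 + 1×126.904 + 2×15.999 + 1×32.060 = 344.251 → 344.25 g/mol.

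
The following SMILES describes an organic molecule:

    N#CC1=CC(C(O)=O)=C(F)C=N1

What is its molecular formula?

C7H3FN2O2

Walk through each heavy atom and fill implicit hydrogens from standard valence (C 4, N 3, O 2, S 2, halogen 1):
  atom 1: N, bond orders sum to 3 (valence 3) → 0 H
  atom 2: C, bond orders sum to 4 (valence 4) → 0 H
  atom 3: C, bond orders sum to 4 (valence 4) → 0 H
  atom 4: C, bond orders sum to 3 (valence 4) → 1 H
  atom 5: C, bond orders sum to 4 (valence 4) → 0 H
  atom 6: C, bond orders sum to 4 (valence 4) → 0 H
  atom 7: O, bond orders sum to 1 (valence 2) → 1 H
  atom 8: O, bond orders sum to 2 (valence 2) → 0 H
  atom 9: C, bond orders sum to 4 (valence 4) → 0 H
  atom 10: F (halogen, monovalent) → 0 H
  atom 11: C, bond orders sum to 3 (valence 4) → 1 H
  atom 12: N, bond orders sum to 3 (valence 3) → 0 H
Totals → C:7, H:3, F:1, N:2, O:2.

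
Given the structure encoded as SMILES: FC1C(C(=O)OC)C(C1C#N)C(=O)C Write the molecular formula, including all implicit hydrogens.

C9H10FNO3

Walk through each heavy atom and fill implicit hydrogens from standard valence (C 4, N 3, O 2, S 2, halogen 1):
  atom 1: F (halogen, monovalent) → 0 H
  atom 2: C, bond orders sum to 3 (valence 4) → 1 H
  atom 3: C, bond orders sum to 3 (valence 4) → 1 H
  atom 4: C, bond orders sum to 4 (valence 4) → 0 H
  atom 5: O, bond orders sum to 2 (valence 2) → 0 H
  atom 6: O, bond orders sum to 2 (valence 2) → 0 H
  atom 7: C, bond orders sum to 1 (valence 4) → 3 H
  atom 8: C, bond orders sum to 3 (valence 4) → 1 H
  atom 9: C, bond orders sum to 3 (valence 4) → 1 H
  atom 10: C, bond orders sum to 4 (valence 4) → 0 H
  atom 11: N, bond orders sum to 3 (valence 3) → 0 H
  atom 12: C, bond orders sum to 4 (valence 4) → 0 H
  atom 13: O, bond orders sum to 2 (valence 2) → 0 H
  atom 14: C, bond orders sum to 1 (valence 4) → 3 H
Totals → C:9, H:10, F:1, N:1, O:3.
In Hill order: C9H10FNO3.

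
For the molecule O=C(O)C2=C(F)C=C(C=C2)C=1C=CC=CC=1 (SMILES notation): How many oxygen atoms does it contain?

Scan the SMILES for O atoms (remember two-letter symbols like Cl and Br are single atoms).
Oxygen count: 2.

2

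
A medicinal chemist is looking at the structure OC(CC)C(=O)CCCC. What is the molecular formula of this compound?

Walk through each heavy atom and fill implicit hydrogens from standard valence (C 4, N 3, O 2, S 2, halogen 1):
  atom 1: O, bond orders sum to 1 (valence 2) → 1 H
  atom 2: C, bond orders sum to 3 (valence 4) → 1 H
  atom 3: C, bond orders sum to 2 (valence 4) → 2 H
  atom 4: C, bond orders sum to 1 (valence 4) → 3 H
  atom 5: C, bond orders sum to 4 (valence 4) → 0 H
  atom 6: O, bond orders sum to 2 (valence 2) → 0 H
  atom 7: C, bond orders sum to 2 (valence 4) → 2 H
  atom 8: C, bond orders sum to 2 (valence 4) → 2 H
  atom 9: C, bond orders sum to 2 (valence 4) → 2 H
  atom 10: C, bond orders sum to 1 (valence 4) → 3 H
Totals → C:8, H:16, O:2.

C8H16O2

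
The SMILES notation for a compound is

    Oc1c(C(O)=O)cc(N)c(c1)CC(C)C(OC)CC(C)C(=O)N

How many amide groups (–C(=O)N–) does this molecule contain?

1

The amide motif appears at heavy-atom position 21 in the SMILES.
Other groups present: 1 carboxylic acid, 1 ether, 1 hydroxyl, 1 primary amine.
Amide count: 1.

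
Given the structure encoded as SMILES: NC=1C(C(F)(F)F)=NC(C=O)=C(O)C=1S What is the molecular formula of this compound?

C7H5F3N2O2S

Walk through each heavy atom and fill implicit hydrogens from standard valence (C 4, N 3, O 2, S 2, halogen 1):
  atom 1: N, bond orders sum to 1 (valence 3) → 2 H
  atom 2: C, bond orders sum to 4 (valence 4) → 0 H
  atom 3: C, bond orders sum to 4 (valence 4) → 0 H
  atom 4: C, bond orders sum to 4 (valence 4) → 0 H
  atom 5: F (halogen, monovalent) → 0 H
  atom 6: F (halogen, monovalent) → 0 H
  atom 7: F (halogen, monovalent) → 0 H
  atom 8: N, bond orders sum to 3 (valence 3) → 0 H
  atom 9: C, bond orders sum to 4 (valence 4) → 0 H
  atom 10: C, bond orders sum to 3 (valence 4) → 1 H
  atom 11: O, bond orders sum to 2 (valence 2) → 0 H
  atom 12: C, bond orders sum to 4 (valence 4) → 0 H
  atom 13: O, bond orders sum to 1 (valence 2) → 1 H
  atom 14: C, bond orders sum to 4 (valence 4) → 0 H
  atom 15: S, bond orders sum to 1 (valence 2) → 1 H
Totals → C:7, H:5, F:3, N:2, O:2, S:1.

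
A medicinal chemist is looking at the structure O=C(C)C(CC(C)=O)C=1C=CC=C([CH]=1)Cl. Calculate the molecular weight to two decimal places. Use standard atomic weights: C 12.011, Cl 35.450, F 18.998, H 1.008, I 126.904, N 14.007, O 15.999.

224.68 g/mol

First, the molecular formula is C12H13ClO2 (counting implicit H from valence).
  C: 12 × 12.011 = 144.132
  Cl: 1 × 35.450 = 35.450
  H: 13 × 1.008 = 13.104
  O: 2 × 15.999 = 31.998
Sum: 12×12.011 + 1×35.450 + 13×1.008 + 2×15.999 = 224.684 → 224.68 g/mol.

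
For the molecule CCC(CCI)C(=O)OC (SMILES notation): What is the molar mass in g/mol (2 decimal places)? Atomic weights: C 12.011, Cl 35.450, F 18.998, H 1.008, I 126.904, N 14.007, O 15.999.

First, the molecular formula is C7H13IO2 (counting implicit H from valence).
  C: 7 × 12.011 = 84.077
  H: 13 × 1.008 = 13.104
  I: 1 × 126.904 = 126.904
  O: 2 × 15.999 = 31.998
Sum: 7×12.011 + 13×1.008 + 1×126.904 + 2×15.999 = 256.083 → 256.08 g/mol.

256.08 g/mol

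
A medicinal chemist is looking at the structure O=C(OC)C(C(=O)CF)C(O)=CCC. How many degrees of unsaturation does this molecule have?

Degree of unsaturation = (number of rings) + (number of π bonds).
Ring closures in the SMILES: 0.
π bonds: 3 double bonds (each 1 DoU) → 3 DoU from unsaturation.
Total DoU = 0 + 3 = 3.

3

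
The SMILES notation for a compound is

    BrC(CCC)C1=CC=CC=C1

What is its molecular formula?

Walk through each heavy atom and fill implicit hydrogens from standard valence (C 4, N 3, O 2, S 2, halogen 1):
  atom 1: Br (halogen, monovalent) → 0 H
  atom 2: C, bond orders sum to 3 (valence 4) → 1 H
  atom 3: C, bond orders sum to 2 (valence 4) → 2 H
  atom 4: C, bond orders sum to 2 (valence 4) → 2 H
  atom 5: C, bond orders sum to 1 (valence 4) → 3 H
  atom 6: C, bond orders sum to 4 (valence 4) → 0 H
  atom 7: C, bond orders sum to 3 (valence 4) → 1 H
  atom 8: C, bond orders sum to 3 (valence 4) → 1 H
  atom 9: C, bond orders sum to 3 (valence 4) → 1 H
  atom 10: C, bond orders sum to 3 (valence 4) → 1 H
  atom 11: C, bond orders sum to 3 (valence 4) → 1 H
Totals → C:10, H:13, Br:1.
In Hill order: C10H13Br.

C10H13Br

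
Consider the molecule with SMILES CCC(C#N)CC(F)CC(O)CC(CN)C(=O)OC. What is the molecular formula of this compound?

Walk through each heavy atom and fill implicit hydrogens from standard valence (C 4, N 3, O 2, S 2, halogen 1):
  atom 1: C, bond orders sum to 1 (valence 4) → 3 H
  atom 2: C, bond orders sum to 2 (valence 4) → 2 H
  atom 3: C, bond orders sum to 3 (valence 4) → 1 H
  atom 4: C, bond orders sum to 4 (valence 4) → 0 H
  atom 5: N, bond orders sum to 3 (valence 3) → 0 H
  atom 6: C, bond orders sum to 2 (valence 4) → 2 H
  atom 7: C, bond orders sum to 3 (valence 4) → 1 H
  atom 8: F (halogen, monovalent) → 0 H
  atom 9: C, bond orders sum to 2 (valence 4) → 2 H
  atom 10: C, bond orders sum to 3 (valence 4) → 1 H
  atom 11: O, bond orders sum to 1 (valence 2) → 1 H
  atom 12: C, bond orders sum to 2 (valence 4) → 2 H
  atom 13: C, bond orders sum to 3 (valence 4) → 1 H
  atom 14: C, bond orders sum to 2 (valence 4) → 2 H
  atom 15: N, bond orders sum to 1 (valence 3) → 2 H
  atom 16: C, bond orders sum to 4 (valence 4) → 0 H
  atom 17: O, bond orders sum to 2 (valence 2) → 0 H
  atom 18: O, bond orders sum to 2 (valence 2) → 0 H
  atom 19: C, bond orders sum to 1 (valence 4) → 3 H
Totals → C:13, H:23, F:1, N:2, O:3.
In Hill order: C13H23FN2O3.

C13H23FN2O3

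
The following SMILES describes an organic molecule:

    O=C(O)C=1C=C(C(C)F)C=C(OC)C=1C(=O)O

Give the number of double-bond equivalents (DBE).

Molecular formula: C11H11FO5.
DoU = (2C + 2 + N − H − X) / 2, where X is the halogen count and O/S are ignored.
    = (2·11 + 2 + 0 − 11 − 1) / 2 = 12 / 2 = 6.

6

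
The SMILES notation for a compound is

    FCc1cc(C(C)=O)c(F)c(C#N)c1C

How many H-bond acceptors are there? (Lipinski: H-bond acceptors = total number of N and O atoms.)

2

N atoms: 1; O atoms: 1.
Lipinski HBA = 1 + 1 = 2.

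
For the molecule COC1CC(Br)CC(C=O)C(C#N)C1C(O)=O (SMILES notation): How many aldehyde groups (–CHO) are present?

1

The aldehyde motif appears at heavy-atom position 9 in the SMILES.
Other groups present: 1 carboxylic acid, 1 ether, 1 nitrile.
Aldehyde count: 1.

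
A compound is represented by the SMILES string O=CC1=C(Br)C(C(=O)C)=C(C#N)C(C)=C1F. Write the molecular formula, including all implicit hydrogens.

Walk through each heavy atom and fill implicit hydrogens from standard valence (C 4, N 3, O 2, S 2, halogen 1):
  atom 1: O, bond orders sum to 2 (valence 2) → 0 H
  atom 2: C, bond orders sum to 3 (valence 4) → 1 H
  atom 3: C, bond orders sum to 4 (valence 4) → 0 H
  atom 4: C, bond orders sum to 4 (valence 4) → 0 H
  atom 5: Br (halogen, monovalent) → 0 H
  atom 6: C, bond orders sum to 4 (valence 4) → 0 H
  atom 7: C, bond orders sum to 4 (valence 4) → 0 H
  atom 8: O, bond orders sum to 2 (valence 2) → 0 H
  atom 9: C, bond orders sum to 1 (valence 4) → 3 H
  atom 10: C, bond orders sum to 4 (valence 4) → 0 H
  atom 11: C, bond orders sum to 4 (valence 4) → 0 H
  atom 12: N, bond orders sum to 3 (valence 3) → 0 H
  atom 13: C, bond orders sum to 4 (valence 4) → 0 H
  atom 14: C, bond orders sum to 1 (valence 4) → 3 H
  atom 15: C, bond orders sum to 4 (valence 4) → 0 H
  atom 16: F (halogen, monovalent) → 0 H
Totals → C:11, H:7, Br:1, F:1, N:1, O:2.

C11H7BrFNO2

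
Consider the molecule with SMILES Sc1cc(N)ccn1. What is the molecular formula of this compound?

C5H6N2S

Walk through each heavy atom and fill implicit hydrogens from standard valence (C 4, N 3, O 2, S 2, halogen 1); for lowercase aromatic atoms, an aromatic c carries 1 H when it has two neighbours and 0 H with three, and aromatic n carries 0 H:
  atom 1: S, bond orders sum to 1 (valence 2) → 1 H
  atom 2: aromatic c, 3 neighbours → 0 H
  atom 3: aromatic c, 2 neighbours → 1 H
  atom 4: aromatic c, 3 neighbours → 0 H
  atom 5: N, bond orders sum to 1 (valence 3) → 2 H
  atom 6: aromatic c, 2 neighbours → 1 H
  atom 7: aromatic c, 2 neighbours → 1 H
  atom 8: aromatic n, 2 neighbours → 0 H
Totals → C:5, H:6, N:2, S:1.
In Hill order: C5H6N2S.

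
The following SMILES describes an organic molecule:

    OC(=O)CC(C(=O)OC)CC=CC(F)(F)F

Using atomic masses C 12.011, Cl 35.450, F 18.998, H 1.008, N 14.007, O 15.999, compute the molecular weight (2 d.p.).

240.18 g/mol

First, the molecular formula is C9H11F3O4 (counting implicit H from valence).
  C: 9 × 12.011 = 108.099
  F: 3 × 18.998 = 56.994
  H: 11 × 1.008 = 11.088
  O: 4 × 15.999 = 63.996
Sum: 9×12.011 + 3×18.998 + 11×1.008 + 4×15.999 = 240.177 → 240.18 g/mol.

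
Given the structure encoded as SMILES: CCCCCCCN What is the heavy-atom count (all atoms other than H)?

Every atom symbol written in the SMILES (organic subset) is one heavy atom; implicit H are not written.
Heavy atoms by element → C:7, N:1.
Total: 8.

8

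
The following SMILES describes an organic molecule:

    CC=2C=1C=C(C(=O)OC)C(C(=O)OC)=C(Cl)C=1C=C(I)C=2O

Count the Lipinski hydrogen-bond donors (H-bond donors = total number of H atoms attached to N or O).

Donors: find every N or O and count the H atoms it carries.
  atom 7 (O): bond orders sum to 2 → 0 H
  atom 8 (O): bond orders sum to 2 → 0 H
  atom 12 (O): bond orders sum to 2 → 0 H
  atom 13 (O): bond orders sum to 2 → 0 H
  atom 22 (O): bond orders sum to 1 → 1 H
Lipinski HBD = 1.

1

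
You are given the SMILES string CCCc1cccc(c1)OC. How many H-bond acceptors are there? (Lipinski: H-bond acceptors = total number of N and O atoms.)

1

N atoms: 0; O atoms: 1.
Lipinski HBA = 0 + 1 = 1.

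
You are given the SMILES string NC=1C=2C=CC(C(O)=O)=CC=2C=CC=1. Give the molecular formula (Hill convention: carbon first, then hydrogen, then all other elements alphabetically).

Walk through each heavy atom and fill implicit hydrogens from standard valence (C 4, N 3, O 2, S 2, halogen 1):
  atom 1: N, bond orders sum to 1 (valence 3) → 2 H
  atom 2: C, bond orders sum to 4 (valence 4) → 0 H
  atom 3: C, bond orders sum to 4 (valence 4) → 0 H
  atom 4: C, bond orders sum to 3 (valence 4) → 1 H
  atom 5: C, bond orders sum to 3 (valence 4) → 1 H
  atom 6: C, bond orders sum to 4 (valence 4) → 0 H
  atom 7: C, bond orders sum to 4 (valence 4) → 0 H
  atom 8: O, bond orders sum to 1 (valence 2) → 1 H
  atom 9: O, bond orders sum to 2 (valence 2) → 0 H
  atom 10: C, bond orders sum to 3 (valence 4) → 1 H
  atom 11: C, bond orders sum to 4 (valence 4) → 0 H
  atom 12: C, bond orders sum to 3 (valence 4) → 1 H
  atom 13: C, bond orders sum to 3 (valence 4) → 1 H
  atom 14: C, bond orders sum to 3 (valence 4) → 1 H
Totals → C:11, H:9, N:1, O:2.

C11H9NO2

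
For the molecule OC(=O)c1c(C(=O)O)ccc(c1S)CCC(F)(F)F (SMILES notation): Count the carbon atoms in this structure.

11

Count every carbon token in the SMILES (each C, including those in ring-closure positions and inside branches).
Carbon count: 11.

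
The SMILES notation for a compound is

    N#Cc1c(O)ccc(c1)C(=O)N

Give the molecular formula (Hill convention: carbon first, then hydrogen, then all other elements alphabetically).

Walk through each heavy atom and fill implicit hydrogens from standard valence (C 4, N 3, O 2, S 2, halogen 1); for lowercase aromatic atoms, an aromatic c carries 1 H when it has two neighbours and 0 H with three, and aromatic n carries 0 H:
  atom 1: N, bond orders sum to 3 (valence 3) → 0 H
  atom 2: C, bond orders sum to 4 (valence 4) → 0 H
  atom 3: aromatic c, 3 neighbours → 0 H
  atom 4: aromatic c, 3 neighbours → 0 H
  atom 5: O, bond orders sum to 1 (valence 2) → 1 H
  atom 6: aromatic c, 2 neighbours → 1 H
  atom 7: aromatic c, 2 neighbours → 1 H
  atom 8: aromatic c, 3 neighbours → 0 H
  atom 9: aromatic c, 2 neighbours → 1 H
  atom 10: C, bond orders sum to 4 (valence 4) → 0 H
  atom 11: O, bond orders sum to 2 (valence 2) → 0 H
  atom 12: N, bond orders sum to 1 (valence 3) → 2 H
Totals → C:8, H:6, N:2, O:2.

C8H6N2O2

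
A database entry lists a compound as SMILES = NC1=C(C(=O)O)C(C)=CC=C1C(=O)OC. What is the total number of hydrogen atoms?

Walk through each heavy atom and fill implicit hydrogens from standard valence (C 4, N 3, O 2, S 2, halogen 1):
  atom 1: N, bond orders sum to 1 (valence 3) → 2 H
  atom 2: C, bond orders sum to 4 (valence 4) → 0 H
  atom 3: C, bond orders sum to 4 (valence 4) → 0 H
  atom 4: C, bond orders sum to 4 (valence 4) → 0 H
  atom 5: O, bond orders sum to 2 (valence 2) → 0 H
  atom 6: O, bond orders sum to 1 (valence 2) → 1 H
  atom 7: C, bond orders sum to 4 (valence 4) → 0 H
  atom 8: C, bond orders sum to 1 (valence 4) → 3 H
  atom 9: C, bond orders sum to 3 (valence 4) → 1 H
  atom 10: C, bond orders sum to 3 (valence 4) → 1 H
  atom 11: C, bond orders sum to 4 (valence 4) → 0 H
  atom 12: C, bond orders sum to 4 (valence 4) → 0 H
  atom 13: O, bond orders sum to 2 (valence 2) → 0 H
  atom 14: O, bond orders sum to 2 (valence 2) → 0 H
  atom 15: C, bond orders sum to 1 (valence 4) → 3 H
Total hydrogens: 11.

11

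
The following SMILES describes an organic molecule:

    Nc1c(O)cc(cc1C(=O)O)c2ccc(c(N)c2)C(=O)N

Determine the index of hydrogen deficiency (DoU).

Molecular formula: C14H13N3O4.
DoU = (2C + 2 + N − H − X) / 2, where X is the halogen count and O/S are ignored.
    = (2·14 + 2 + 3 − 13 − 0) / 2 = 20 / 2 = 10.

10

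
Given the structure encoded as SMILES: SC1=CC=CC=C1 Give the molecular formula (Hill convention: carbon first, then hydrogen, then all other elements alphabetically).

Walk through each heavy atom and fill implicit hydrogens from standard valence (C 4, N 3, O 2, S 2, halogen 1):
  atom 1: S, bond orders sum to 1 (valence 2) → 1 H
  atom 2: C, bond orders sum to 4 (valence 4) → 0 H
  atom 3: C, bond orders sum to 3 (valence 4) → 1 H
  atom 4: C, bond orders sum to 3 (valence 4) → 1 H
  atom 5: C, bond orders sum to 3 (valence 4) → 1 H
  atom 6: C, bond orders sum to 3 (valence 4) → 1 H
  atom 7: C, bond orders sum to 3 (valence 4) → 1 H
Totals → C:6, H:6, S:1.

C6H6S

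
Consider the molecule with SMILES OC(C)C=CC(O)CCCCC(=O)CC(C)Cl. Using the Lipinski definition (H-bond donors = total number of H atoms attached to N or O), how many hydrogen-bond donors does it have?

2

Donors: find every N or O and count the H atoms it carries.
  atom 1 (O): bond orders sum to 1 → 1 H
  atom 7 (O): bond orders sum to 1 → 1 H
  atom 13 (O): bond orders sum to 2 → 0 H
Lipinski HBD = 2.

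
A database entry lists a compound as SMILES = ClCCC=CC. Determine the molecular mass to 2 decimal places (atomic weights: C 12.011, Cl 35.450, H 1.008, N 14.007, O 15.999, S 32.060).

First, the molecular formula is C5H9Cl (counting implicit H from valence).
  C: 5 × 12.011 = 60.055
  Cl: 1 × 35.450 = 35.450
  H: 9 × 1.008 = 9.072
Sum: 5×12.011 + 1×35.450 + 9×1.008 = 104.577 → 104.58 g/mol.

104.58 g/mol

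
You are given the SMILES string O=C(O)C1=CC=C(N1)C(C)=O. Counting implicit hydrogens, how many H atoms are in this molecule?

7

Walk through each heavy atom and fill implicit hydrogens from standard valence (C 4, N 3, O 2, S 2, halogen 1):
  atom 1: O, bond orders sum to 2 (valence 2) → 0 H
  atom 2: C, bond orders sum to 4 (valence 4) → 0 H
  atom 3: O, bond orders sum to 1 (valence 2) → 1 H
  atom 4: C, bond orders sum to 4 (valence 4) → 0 H
  atom 5: C, bond orders sum to 3 (valence 4) → 1 H
  atom 6: C, bond orders sum to 3 (valence 4) → 1 H
  atom 7: C, bond orders sum to 4 (valence 4) → 0 H
  atom 8: N, bond orders sum to 2 (valence 3) → 1 H
  atom 9: C, bond orders sum to 4 (valence 4) → 0 H
  atom 10: C, bond orders sum to 1 (valence 4) → 3 H
  atom 11: O, bond orders sum to 2 (valence 2) → 0 H
Total hydrogens: 7.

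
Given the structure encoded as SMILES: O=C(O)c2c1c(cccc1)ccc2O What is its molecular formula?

C11H8O3

Walk through each heavy atom and fill implicit hydrogens from standard valence (C 4, N 3, O 2, S 2, halogen 1); for lowercase aromatic atoms, an aromatic c carries 1 H when it has two neighbours and 0 H with three, and aromatic n carries 0 H:
  atom 1: O, bond orders sum to 2 (valence 2) → 0 H
  atom 2: C, bond orders sum to 4 (valence 4) → 0 H
  atom 3: O, bond orders sum to 1 (valence 2) → 1 H
  atom 4: aromatic c, 3 neighbours → 0 H
  atom 5: aromatic c, 3 neighbours → 0 H
  atom 6: aromatic c, 3 neighbours → 0 H
  atom 7: aromatic c, 2 neighbours → 1 H
  atom 8: aromatic c, 2 neighbours → 1 H
  atom 9: aromatic c, 2 neighbours → 1 H
  atom 10: aromatic c, 2 neighbours → 1 H
  atom 11: aromatic c, 2 neighbours → 1 H
  atom 12: aromatic c, 2 neighbours → 1 H
  atom 13: aromatic c, 3 neighbours → 0 H
  atom 14: O, bond orders sum to 1 (valence 2) → 1 H
Totals → C:11, H:8, O:3.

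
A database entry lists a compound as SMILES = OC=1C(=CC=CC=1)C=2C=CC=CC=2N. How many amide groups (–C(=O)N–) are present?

0

Scan the SMILES for the amide motif — none present.
Groups that are present: 1 hydroxyl, 1 primary amine.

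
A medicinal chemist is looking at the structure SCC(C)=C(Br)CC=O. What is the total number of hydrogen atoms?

Walk through each heavy atom and fill implicit hydrogens from standard valence (C 4, N 3, O 2, S 2, halogen 1):
  atom 1: S, bond orders sum to 1 (valence 2) → 1 H
  atom 2: C, bond orders sum to 2 (valence 4) → 2 H
  atom 3: C, bond orders sum to 4 (valence 4) → 0 H
  atom 4: C, bond orders sum to 1 (valence 4) → 3 H
  atom 5: C, bond orders sum to 4 (valence 4) → 0 H
  atom 6: Br (halogen, monovalent) → 0 H
  atom 7: C, bond orders sum to 2 (valence 4) → 2 H
  atom 8: C, bond orders sum to 3 (valence 4) → 1 H
  atom 9: O, bond orders sum to 2 (valence 2) → 0 H
Total hydrogens: 9.

9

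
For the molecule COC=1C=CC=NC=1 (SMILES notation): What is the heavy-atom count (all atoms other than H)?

Every atom symbol written in the SMILES (organic subset) is one heavy atom; implicit H are not written.
Heavy atoms by element → C:6, N:1, O:1.
Total: 8.

8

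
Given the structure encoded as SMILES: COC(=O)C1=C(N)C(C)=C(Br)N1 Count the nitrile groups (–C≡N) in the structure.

0

Scan the SMILES for the nitrile motif — none present.
Groups that are present: 1 ester, 1 primary amine.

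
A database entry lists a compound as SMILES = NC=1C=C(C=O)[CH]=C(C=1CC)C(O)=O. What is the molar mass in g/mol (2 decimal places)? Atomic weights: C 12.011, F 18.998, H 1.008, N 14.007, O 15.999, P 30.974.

193.20 g/mol

First, the molecular formula is C10H11NO3 (counting implicit H from valence).
  C: 10 × 12.011 = 120.110
  H: 11 × 1.008 = 11.088
  N: 1 × 14.007 = 14.007
  O: 3 × 15.999 = 47.997
Sum: 10×12.011 + 11×1.008 + 1×14.007 + 3×15.999 = 193.202 → 193.20 g/mol.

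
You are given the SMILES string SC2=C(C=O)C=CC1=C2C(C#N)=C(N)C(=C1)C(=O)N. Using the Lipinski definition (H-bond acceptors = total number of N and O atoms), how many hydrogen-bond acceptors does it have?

N atoms: 3; O atoms: 2.
Lipinski HBA = 3 + 2 = 5.

5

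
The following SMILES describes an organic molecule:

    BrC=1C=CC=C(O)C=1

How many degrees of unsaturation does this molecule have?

Molecular formula: C6H5BrO.
DoU = (2C + 2 + N − H − X) / 2, where X is the halogen count and O/S are ignored.
    = (2·6 + 2 + 0 − 5 − 1) / 2 = 8 / 2 = 4.

4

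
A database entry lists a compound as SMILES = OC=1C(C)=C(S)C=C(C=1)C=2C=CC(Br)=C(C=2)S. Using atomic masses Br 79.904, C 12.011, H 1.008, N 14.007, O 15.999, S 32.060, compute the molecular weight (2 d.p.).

327.25 g/mol

First, the molecular formula is C13H11BrOS2 (counting implicit H from valence).
  Br: 1 × 79.904 = 79.904
  C: 13 × 12.011 = 156.143
  H: 11 × 1.008 = 11.088
  O: 1 × 15.999 = 15.999
  S: 2 × 32.060 = 64.120
Sum: 1×79.904 + 13×12.011 + 11×1.008 + 1×15.999 + 2×32.060 = 327.254 → 327.25 g/mol.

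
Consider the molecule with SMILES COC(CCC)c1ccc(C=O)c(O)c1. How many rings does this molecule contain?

1

In SMILES, each pair of matching ring-closure digits denotes one ring-closing bond; the number of such bonds equals the number of independent rings.
Ring-closure bonds here: 1.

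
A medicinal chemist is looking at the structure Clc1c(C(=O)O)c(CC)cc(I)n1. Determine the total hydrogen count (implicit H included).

Walk through each heavy atom and fill implicit hydrogens from standard valence (C 4, N 3, O 2, S 2, halogen 1); for lowercase aromatic atoms, an aromatic c carries 1 H when it has two neighbours and 0 H with three, and aromatic n carries 0 H:
  atom 1: Cl (halogen, monovalent) → 0 H
  atom 2: aromatic c, 3 neighbours → 0 H
  atom 3: aromatic c, 3 neighbours → 0 H
  atom 4: C, bond orders sum to 4 (valence 4) → 0 H
  atom 5: O, bond orders sum to 2 (valence 2) → 0 H
  atom 6: O, bond orders sum to 1 (valence 2) → 1 H
  atom 7: aromatic c, 3 neighbours → 0 H
  atom 8: C, bond orders sum to 2 (valence 4) → 2 H
  atom 9: C, bond orders sum to 1 (valence 4) → 3 H
  atom 10: aromatic c, 2 neighbours → 1 H
  atom 11: aromatic c, 3 neighbours → 0 H
  atom 12: I (halogen, monovalent) → 0 H
  atom 13: aromatic n, 2 neighbours → 0 H
Total hydrogens: 7.

7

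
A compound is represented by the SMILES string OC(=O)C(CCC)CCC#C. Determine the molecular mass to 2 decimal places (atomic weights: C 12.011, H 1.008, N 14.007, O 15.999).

First, the molecular formula is C9H14O2 (counting implicit H from valence).
  C: 9 × 12.011 = 108.099
  H: 14 × 1.008 = 14.112
  O: 2 × 15.999 = 31.998
Sum: 9×12.011 + 14×1.008 + 2×15.999 = 154.209 → 154.21 g/mol.

154.21 g/mol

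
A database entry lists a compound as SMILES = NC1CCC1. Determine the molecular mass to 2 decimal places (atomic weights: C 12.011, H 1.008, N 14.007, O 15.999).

First, the molecular formula is C4H9N (counting implicit H from valence).
  C: 4 × 12.011 = 48.044
  H: 9 × 1.008 = 9.072
  N: 1 × 14.007 = 14.007
Sum: 4×12.011 + 9×1.008 + 1×14.007 = 71.123 → 71.12 g/mol.

71.12 g/mol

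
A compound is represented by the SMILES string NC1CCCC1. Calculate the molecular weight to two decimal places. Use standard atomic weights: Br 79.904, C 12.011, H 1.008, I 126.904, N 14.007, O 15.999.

First, the molecular formula is C5H11N (counting implicit H from valence).
  C: 5 × 12.011 = 60.055
  H: 11 × 1.008 = 11.088
  N: 1 × 14.007 = 14.007
Sum: 5×12.011 + 11×1.008 + 1×14.007 = 85.150 → 85.15 g/mol.

85.15 g/mol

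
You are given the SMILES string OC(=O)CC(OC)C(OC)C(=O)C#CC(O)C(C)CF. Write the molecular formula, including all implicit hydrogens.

Walk through each heavy atom and fill implicit hydrogens from standard valence (C 4, N 3, O 2, S 2, halogen 1):
  atom 1: O, bond orders sum to 1 (valence 2) → 1 H
  atom 2: C, bond orders sum to 4 (valence 4) → 0 H
  atom 3: O, bond orders sum to 2 (valence 2) → 0 H
  atom 4: C, bond orders sum to 2 (valence 4) → 2 H
  atom 5: C, bond orders sum to 3 (valence 4) → 1 H
  atom 6: O, bond orders sum to 2 (valence 2) → 0 H
  atom 7: C, bond orders sum to 1 (valence 4) → 3 H
  atom 8: C, bond orders sum to 3 (valence 4) → 1 H
  atom 9: O, bond orders sum to 2 (valence 2) → 0 H
  atom 10: C, bond orders sum to 1 (valence 4) → 3 H
  atom 11: C, bond orders sum to 4 (valence 4) → 0 H
  atom 12: O, bond orders sum to 2 (valence 2) → 0 H
  atom 13: C, bond orders sum to 4 (valence 4) → 0 H
  atom 14: C, bond orders sum to 4 (valence 4) → 0 H
  atom 15: C, bond orders sum to 3 (valence 4) → 1 H
  atom 16: O, bond orders sum to 1 (valence 2) → 1 H
  atom 17: C, bond orders sum to 3 (valence 4) → 1 H
  atom 18: C, bond orders sum to 1 (valence 4) → 3 H
  atom 19: C, bond orders sum to 2 (valence 4) → 2 H
  atom 20: F (halogen, monovalent) → 0 H
Totals → C:13, H:19, F:1, O:6.
In Hill order: C13H19FO6.

C13H19FO6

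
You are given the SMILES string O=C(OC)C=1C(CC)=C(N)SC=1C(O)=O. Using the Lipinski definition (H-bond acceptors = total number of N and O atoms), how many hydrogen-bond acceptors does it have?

N atoms: 1; O atoms: 4.
Lipinski HBA = 1 + 4 = 5.

5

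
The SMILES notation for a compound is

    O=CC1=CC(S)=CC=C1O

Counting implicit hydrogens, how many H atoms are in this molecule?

Walk through each heavy atom and fill implicit hydrogens from standard valence (C 4, N 3, O 2, S 2, halogen 1):
  atom 1: O, bond orders sum to 2 (valence 2) → 0 H
  atom 2: C, bond orders sum to 3 (valence 4) → 1 H
  atom 3: C, bond orders sum to 4 (valence 4) → 0 H
  atom 4: C, bond orders sum to 3 (valence 4) → 1 H
  atom 5: C, bond orders sum to 4 (valence 4) → 0 H
  atom 6: S, bond orders sum to 1 (valence 2) → 1 H
  atom 7: C, bond orders sum to 3 (valence 4) → 1 H
  atom 8: C, bond orders sum to 3 (valence 4) → 1 H
  atom 9: C, bond orders sum to 4 (valence 4) → 0 H
  atom 10: O, bond orders sum to 1 (valence 2) → 1 H
Total hydrogens: 6.

6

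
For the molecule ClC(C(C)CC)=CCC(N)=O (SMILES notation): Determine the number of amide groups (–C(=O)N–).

The amide motif appears at heavy-atom position 9 in the SMILES.
Other groups present: 1 alkene.
Amide count: 1.

1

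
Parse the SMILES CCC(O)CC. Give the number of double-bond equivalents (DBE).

0

Molecular formula: C5H12O.
DoU = (2C + 2 + N − H − X) / 2, where X is the halogen count and O/S are ignored.
    = (2·5 + 2 + 0 − 12 − 0) / 2 = 0 / 2 = 0.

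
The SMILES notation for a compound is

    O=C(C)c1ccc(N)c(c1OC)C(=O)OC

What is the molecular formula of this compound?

Walk through each heavy atom and fill implicit hydrogens from standard valence (C 4, N 3, O 2, S 2, halogen 1); for lowercase aromatic atoms, an aromatic c carries 1 H when it has two neighbours and 0 H with three, and aromatic n carries 0 H:
  atom 1: O, bond orders sum to 2 (valence 2) → 0 H
  atom 2: C, bond orders sum to 4 (valence 4) → 0 H
  atom 3: C, bond orders sum to 1 (valence 4) → 3 H
  atom 4: aromatic c, 3 neighbours → 0 H
  atom 5: aromatic c, 2 neighbours → 1 H
  atom 6: aromatic c, 2 neighbours → 1 H
  atom 7: aromatic c, 3 neighbours → 0 H
  atom 8: N, bond orders sum to 1 (valence 3) → 2 H
  atom 9: aromatic c, 3 neighbours → 0 H
  atom 10: aromatic c, 3 neighbours → 0 H
  atom 11: O, bond orders sum to 2 (valence 2) → 0 H
  atom 12: C, bond orders sum to 1 (valence 4) → 3 H
  atom 13: C, bond orders sum to 4 (valence 4) → 0 H
  atom 14: O, bond orders sum to 2 (valence 2) → 0 H
  atom 15: O, bond orders sum to 2 (valence 2) → 0 H
  atom 16: C, bond orders sum to 1 (valence 4) → 3 H
Totals → C:11, H:13, N:1, O:4.
In Hill order: C11H13NO4.

C11H13NO4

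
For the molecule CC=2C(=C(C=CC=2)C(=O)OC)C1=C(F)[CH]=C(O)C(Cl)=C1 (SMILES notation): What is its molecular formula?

C15H12ClFO3

Walk through each heavy atom and fill implicit hydrogens from standard valence (C 4, N 3, O 2, S 2, halogen 1):
  atom 1: C, bond orders sum to 1 (valence 4) → 3 H
  atom 2: C, bond orders sum to 4 (valence 4) → 0 H
  atom 3: C, bond orders sum to 4 (valence 4) → 0 H
  atom 4: C, bond orders sum to 4 (valence 4) → 0 H
  atom 5: C, bond orders sum to 3 (valence 4) → 1 H
  atom 6: C, bond orders sum to 3 (valence 4) → 1 H
  atom 7: C, bond orders sum to 3 (valence 4) → 1 H
  atom 8: C, bond orders sum to 4 (valence 4) → 0 H
  atom 9: O, bond orders sum to 2 (valence 2) → 0 H
  atom 10: O, bond orders sum to 2 (valence 2) → 0 H
  atom 11: C, bond orders sum to 1 (valence 4) → 3 H
  atom 12: C, bond orders sum to 4 (valence 4) → 0 H
  atom 13: C, bond orders sum to 4 (valence 4) → 0 H
  atom 14: F (halogen, monovalent) → 0 H
  atom 15: C with explicit H count 1
  atom 16: C, bond orders sum to 4 (valence 4) → 0 H
  atom 17: O, bond orders sum to 1 (valence 2) → 1 H
  atom 18: C, bond orders sum to 4 (valence 4) → 0 H
  atom 19: Cl (halogen, monovalent) → 0 H
  atom 20: C, bond orders sum to 3 (valence 4) → 1 H
Totals → C:15, H:12, Cl:1, F:1, O:3.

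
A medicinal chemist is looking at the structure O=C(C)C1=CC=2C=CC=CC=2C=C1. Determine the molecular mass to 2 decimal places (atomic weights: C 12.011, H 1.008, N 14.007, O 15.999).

First, the molecular formula is C12H10O (counting implicit H from valence).
  C: 12 × 12.011 = 144.132
  H: 10 × 1.008 = 10.080
  O: 1 × 15.999 = 15.999
Sum: 12×12.011 + 10×1.008 + 1×15.999 = 170.211 → 170.21 g/mol.

170.21 g/mol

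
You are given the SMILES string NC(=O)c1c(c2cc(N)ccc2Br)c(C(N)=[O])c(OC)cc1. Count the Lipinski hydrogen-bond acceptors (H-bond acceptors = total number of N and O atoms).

6

N atoms: 3; O atoms: 3.
Lipinski HBA = 3 + 3 = 6.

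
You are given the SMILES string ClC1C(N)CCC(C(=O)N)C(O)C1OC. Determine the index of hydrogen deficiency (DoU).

Degree of unsaturation = (number of rings) + (number of π bonds).
Ring closures in the SMILES: 1.
π bonds: 1 double bond (each 1 DoU) → 1 DoU from unsaturation.
Total DoU = 1 + 1 = 2.

2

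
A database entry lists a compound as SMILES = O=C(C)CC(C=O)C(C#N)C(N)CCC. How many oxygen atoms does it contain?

Scan the SMILES for O atoms (remember two-letter symbols like Cl and Br are single atoms).
Oxygen count: 2.

2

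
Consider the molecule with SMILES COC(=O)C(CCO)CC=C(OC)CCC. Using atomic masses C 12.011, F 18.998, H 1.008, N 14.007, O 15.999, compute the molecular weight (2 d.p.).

First, the molecular formula is C12H22O4 (counting implicit H from valence).
  C: 12 × 12.011 = 144.132
  H: 22 × 1.008 = 22.176
  O: 4 × 15.999 = 63.996
Sum: 12×12.011 + 22×1.008 + 4×15.999 = 230.304 → 230.30 g/mol.

230.30 g/mol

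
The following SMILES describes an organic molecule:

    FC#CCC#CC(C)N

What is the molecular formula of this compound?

Walk through each heavy atom and fill implicit hydrogens from standard valence (C 4, N 3, O 2, S 2, halogen 1):
  atom 1: F (halogen, monovalent) → 0 H
  atom 2: C, bond orders sum to 4 (valence 4) → 0 H
  atom 3: C, bond orders sum to 4 (valence 4) → 0 H
  atom 4: C, bond orders sum to 2 (valence 4) → 2 H
  atom 5: C, bond orders sum to 4 (valence 4) → 0 H
  atom 6: C, bond orders sum to 4 (valence 4) → 0 H
  atom 7: C, bond orders sum to 3 (valence 4) → 1 H
  atom 8: C, bond orders sum to 1 (valence 4) → 3 H
  atom 9: N, bond orders sum to 1 (valence 3) → 2 H
Totals → C:7, H:8, F:1, N:1.

C7H8FN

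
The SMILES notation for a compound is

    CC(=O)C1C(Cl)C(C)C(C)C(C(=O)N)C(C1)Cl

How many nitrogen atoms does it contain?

Scan the SMILES for N atoms (remember two-letter symbols like Cl and Br are single atoms).
Nitrogen count: 1.

1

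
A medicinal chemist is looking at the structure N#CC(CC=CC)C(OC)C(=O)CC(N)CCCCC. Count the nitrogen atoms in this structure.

2

Scan the SMILES for N atoms (remember two-letter symbols like Cl and Br are single atoms).
Nitrogen count: 2.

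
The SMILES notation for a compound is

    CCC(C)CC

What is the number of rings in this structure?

0

In SMILES, each pair of matching ring-closure digits denotes one ring-closing bond; the number of such bonds equals the number of independent rings.
Ring-closure bonds here: 0.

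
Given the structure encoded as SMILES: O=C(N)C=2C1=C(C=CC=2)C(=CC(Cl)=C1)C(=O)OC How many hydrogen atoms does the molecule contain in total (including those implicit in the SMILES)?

10

Walk through each heavy atom and fill implicit hydrogens from standard valence (C 4, N 3, O 2, S 2, halogen 1):
  atom 1: O, bond orders sum to 2 (valence 2) → 0 H
  atom 2: C, bond orders sum to 4 (valence 4) → 0 H
  atom 3: N, bond orders sum to 1 (valence 3) → 2 H
  atom 4: C, bond orders sum to 4 (valence 4) → 0 H
  atom 5: C, bond orders sum to 4 (valence 4) → 0 H
  atom 6: C, bond orders sum to 4 (valence 4) → 0 H
  atom 7: C, bond orders sum to 3 (valence 4) → 1 H
  atom 8: C, bond orders sum to 3 (valence 4) → 1 H
  atom 9: C, bond orders sum to 3 (valence 4) → 1 H
  atom 10: C, bond orders sum to 4 (valence 4) → 0 H
  atom 11: C, bond orders sum to 3 (valence 4) → 1 H
  atom 12: C, bond orders sum to 4 (valence 4) → 0 H
  atom 13: Cl (halogen, monovalent) → 0 H
  atom 14: C, bond orders sum to 3 (valence 4) → 1 H
  atom 15: C, bond orders sum to 4 (valence 4) → 0 H
  atom 16: O, bond orders sum to 2 (valence 2) → 0 H
  atom 17: O, bond orders sum to 2 (valence 2) → 0 H
  atom 18: C, bond orders sum to 1 (valence 4) → 3 H
Total hydrogens: 10.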